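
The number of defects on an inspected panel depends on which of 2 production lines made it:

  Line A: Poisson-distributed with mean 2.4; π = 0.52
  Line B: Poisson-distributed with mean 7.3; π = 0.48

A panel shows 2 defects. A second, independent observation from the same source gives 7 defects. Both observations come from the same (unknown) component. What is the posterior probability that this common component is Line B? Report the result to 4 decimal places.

0.5329

The responsibility of component k is π_k f_k(x) divided by Σ_j π_j f_j(x).
Since both observations come from the same component, the likelihood for component k is f_k(x₁)·f_k(x₂).
  L_A = [0.261268] × [0.00825546] = 0.00215689
  L_B = [0.0179997] × [0.148074] = 0.0026653
Unnormalised posteriors:
  π_A·L_A = 0.52 × 0.00215689 = 0.00112158
  π_B·L_B = 0.48 × 0.0026653 = 0.00127934
Marginal: 0.00112158 + 0.00127934 = 0.00240092
So the posterior for Line B is 0.00127934 / 0.00240092 ≈ 0.5329.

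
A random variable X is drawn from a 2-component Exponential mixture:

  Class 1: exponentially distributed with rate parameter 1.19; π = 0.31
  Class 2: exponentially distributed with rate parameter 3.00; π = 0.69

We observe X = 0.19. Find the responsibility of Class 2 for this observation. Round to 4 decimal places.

The responsibility of component k is π_k f_k(x) divided by Σ_j π_j f_j(x).
Exponential densities:
  p_1 = 0.94919
  p_2 = 1.69658
Unnormalised posteriors:
  π_1·p_1 = 0.31 × 0.94919 = 0.294249
  π_2·p_2 = 0.69 × 1.69658 = 1.17064
Evidence: 0.294249 + 1.17064 = 1.46489
Responsibility of Class 2: 1.17064 / 1.46489 ≈ 0.7991

0.7991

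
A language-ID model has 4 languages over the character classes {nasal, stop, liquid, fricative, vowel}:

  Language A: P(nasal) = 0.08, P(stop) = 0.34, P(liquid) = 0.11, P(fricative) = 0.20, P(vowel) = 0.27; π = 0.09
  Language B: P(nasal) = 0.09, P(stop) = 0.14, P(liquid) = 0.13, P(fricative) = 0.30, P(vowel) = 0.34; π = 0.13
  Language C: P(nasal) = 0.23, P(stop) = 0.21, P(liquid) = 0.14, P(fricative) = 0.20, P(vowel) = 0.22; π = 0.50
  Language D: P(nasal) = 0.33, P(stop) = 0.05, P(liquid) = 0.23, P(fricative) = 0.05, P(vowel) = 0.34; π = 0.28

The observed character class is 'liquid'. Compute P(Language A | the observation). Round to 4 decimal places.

0.0614

By Bayes' theorem, P(k | x) = π_k f_k(x) / Σ_j π_j f_j(x).
Evaluate each component's likelihood at the observed value:
  L_A = P(liquid | comp) = 0.11
  L_B = P(liquid | comp) = 0.13
  L_C = P(liquid | comp) = 0.14
  L_D = P(liquid | comp) = 0.23
Weight by the priors:
  π_A·L_A = 0.09 × 0.11 = 0.0099
  π_B·L_B = 0.13 × 0.13 = 0.0169
  π_C·L_C = 0.50 × 0.14 = 0.07
  π_D·L_D = 0.28 × 0.23 = 0.0644
Sum: 0.0099 + 0.0169 + 0.07 + 0.0644 = 0.1612
P(Language A | the observation) ≈ 0.0614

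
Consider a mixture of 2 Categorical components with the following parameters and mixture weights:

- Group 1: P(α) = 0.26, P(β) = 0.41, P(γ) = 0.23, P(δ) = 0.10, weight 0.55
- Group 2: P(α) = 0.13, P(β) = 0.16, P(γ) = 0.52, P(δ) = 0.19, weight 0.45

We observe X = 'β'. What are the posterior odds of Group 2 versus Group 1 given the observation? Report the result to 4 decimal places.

The posterior odds equal the prior odds times the likelihood ratio: (w_i/w_j)·(f_i(x)/f_j(x)).
Evaluate each component's likelihood at the observed value:
  p_1 = P(β | comp) = 0.41
  p_2 = P(β | comp) = 0.16
Posterior odds = (w_2·p_2) / (w_1·p_1) = (0.45·0.16) / (0.55·0.41) = 0.072 / 0.2255 ≈ 0.3193

0.3193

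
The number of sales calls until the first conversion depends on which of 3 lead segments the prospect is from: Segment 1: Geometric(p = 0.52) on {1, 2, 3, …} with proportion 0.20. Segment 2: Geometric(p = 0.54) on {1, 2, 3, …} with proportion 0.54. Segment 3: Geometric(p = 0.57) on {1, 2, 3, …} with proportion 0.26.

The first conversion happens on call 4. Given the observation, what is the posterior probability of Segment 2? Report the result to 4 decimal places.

0.5493

By Bayes' theorem, P(k | x) = w_k f_k(x) / Σ_j w_j f_j(x).
Evaluate each component's likelihood at the observed value:
  p_1 = 0.52·(1−0.52)^3 = 0.52·0.110592 = 0.0575078
  p_2 = 0.54·(1−0.54)^3 = 0.54·0.097336 = 0.0525614
  p_3 = 0.57·(1−0.57)^3 = 0.57·0.079507 = 0.045319
Prior × likelihood for each component:
  w_1·p_1 = 0.20 × 0.0575078 = 0.0115016
  w_2·p_2 = 0.54 × 0.0525614 = 0.0283832
  w_3·p_3 = 0.26 × 0.045319 = 0.0117829
Marginal: 0.0115016 + 0.0283832 + 0.0117829 = 0.0516677
Responsibility of Segment 2: 0.0283832 / 0.0516677 ≈ 0.5493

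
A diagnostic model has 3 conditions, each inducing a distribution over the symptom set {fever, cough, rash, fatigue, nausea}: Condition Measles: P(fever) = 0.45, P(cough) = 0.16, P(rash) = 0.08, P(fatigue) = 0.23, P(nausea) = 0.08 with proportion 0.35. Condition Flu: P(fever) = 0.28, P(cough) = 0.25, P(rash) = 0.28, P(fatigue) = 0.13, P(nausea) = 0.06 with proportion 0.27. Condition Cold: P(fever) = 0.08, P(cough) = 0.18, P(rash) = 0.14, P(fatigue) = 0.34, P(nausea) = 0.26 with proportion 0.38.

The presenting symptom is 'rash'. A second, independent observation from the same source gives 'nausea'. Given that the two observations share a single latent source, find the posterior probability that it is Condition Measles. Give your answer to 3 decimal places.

Apply Bayes' rule: the posterior for each component is proportional to its prior times its likelihood at x.
Since both observations come from the same component, the likelihood for component k is f_k(x₁)·f_k(x₂).
  L_Measles = [P(rash | comp) = 0.08] × [0.08] = 0.0064
  L_Flu = [P(rash | comp) = 0.28] × [0.06] = 0.0168
  L_Cold = [P(rash | comp) = 0.14] × [0.26] = 0.0364
Weight by the priors:
  w_Measles·L_Measles = 0.35 × 0.0064 = 0.00224
  w_Flu·L_Flu = 0.27 × 0.0168 = 0.004536
  w_Cold·L_Cold = 0.38 × 0.0364 = 0.013832
Normaliser: 0.00224 + 0.004536 + 0.013832 = 0.020608
P(Condition Measles | x₁, x₂) ≈ 0.109

0.109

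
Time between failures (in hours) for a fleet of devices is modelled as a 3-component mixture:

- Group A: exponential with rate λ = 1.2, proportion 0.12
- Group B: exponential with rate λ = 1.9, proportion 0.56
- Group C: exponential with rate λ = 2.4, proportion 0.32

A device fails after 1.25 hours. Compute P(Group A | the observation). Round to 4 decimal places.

By Bayes' theorem, P(k | x) = π_k f_k(x) / Σ_j π_j f_j(x).
Component likelihoods at x = 1.25 hours:
  L_A = 0.267756
  L_B = 0.176728
  L_C = 0.119489
Weight by the priors:
  π_A·L_A = 0.12 × 0.267756 = 0.0321307
  π_B·L_B = 0.56 × 0.176728 = 0.0989674
  π_C·L_C = 0.32 × 0.119489 = 0.0382365
Normaliser: 0.0321307 + 0.0989674 + 0.0382365 = 0.169335
P(Group A | 1.25 hours) = 0.0321307 / 0.169335 ≈ 0.1897

0.1897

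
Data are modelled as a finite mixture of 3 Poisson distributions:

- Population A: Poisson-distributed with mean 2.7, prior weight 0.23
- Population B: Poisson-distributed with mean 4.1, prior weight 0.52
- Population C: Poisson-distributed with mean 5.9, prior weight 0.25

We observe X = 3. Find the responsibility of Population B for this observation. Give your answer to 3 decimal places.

0.572

Apply Bayes' rule: the posterior for each component is proportional to its prior times its likelihood at x.
Component likelihoods at x = 3:
  L_A = e^(−2.7)·2.7^3/3! = 0.220468
  L_B = e^(−4.1)·4.1^3/3! = 0.190368
  L_C = e^(−5.9)·5.9^3/3! = 0.0937707
Unnormalised posteriors:
  w_A·L_A = 0.23 × 0.220468 = 0.0507076
  w_B·L_B = 0.52 × 0.190368 = 0.0989911
  w_C·L_C = 0.25 × 0.0937707 = 0.0234427
Sum: 0.0507076 + 0.0989911 + 0.0234427 = 0.173141
P(Population B | 3) = 0.0989911 / 0.173141 ≈ 0.572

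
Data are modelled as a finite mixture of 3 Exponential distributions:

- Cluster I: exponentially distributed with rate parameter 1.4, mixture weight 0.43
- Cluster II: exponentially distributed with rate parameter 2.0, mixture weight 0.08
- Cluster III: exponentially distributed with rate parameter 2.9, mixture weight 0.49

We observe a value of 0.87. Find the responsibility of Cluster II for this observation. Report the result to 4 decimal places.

0.0877

The responsibility of component k is π_k f_k(x) divided by Σ_j π_j f_j(x).
Component likelihoods at x = 0.87:
  f_I = 1.4·e^(−1.4·0.87) = 1.4·e^(−1.2180) = 0.41415
  f_II = 2.0·e^(−2.0·0.87) = 2.0·e^(−1.7400) = 0.351041
  f_III = 2.9·e^(−2.9·0.87) = 2.9·e^(−2.5230) = 0.232634
Weight by the priors:
  π_I·f_I = 0.43 × 0.41415 = 0.178084
  π_II·f_II = 0.08 × 0.351041 = 0.0280833
  π_III·f_III = 0.49 × 0.232634 = 0.113991
Normaliser: 0.178084 + 0.0280833 + 0.113991 = 0.320158
Responsibility of Cluster II: 0.0280833 / 0.320158 ≈ 0.0877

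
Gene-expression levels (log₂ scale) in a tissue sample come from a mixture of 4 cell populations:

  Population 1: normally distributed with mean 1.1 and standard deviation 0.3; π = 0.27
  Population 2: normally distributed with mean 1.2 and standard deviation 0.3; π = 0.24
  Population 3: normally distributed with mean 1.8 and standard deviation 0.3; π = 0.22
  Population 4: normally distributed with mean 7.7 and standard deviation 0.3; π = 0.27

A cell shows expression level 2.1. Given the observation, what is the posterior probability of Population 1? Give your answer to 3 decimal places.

0.008

Posterior ∝ prior × likelihood, so P(k | x) ∝ w_k f_k(x); normalise over all components.
Normal densities:
  p_1 = (1/(0.3·√(2π)))·exp(−(2.1−1.1)²/(2·0.3²)) = 1.329808·exp(-5.55556) = 0.00514093
  p_2 = (1/(0.3·√(2π)))·exp(−(2.1−1.2)²/(2·0.3²)) = 1.329808·exp(-4.50000) = 0.0147728
  p_3 = (1/(0.3·√(2π)))·exp(−(2.1−1.8)²/(2·0.3²)) = 1.329808·exp(-0.50000) = 0.806569
  p_4 = (1/(0.3·√(2π)))·exp(−(2.1−7.7)²/(2·0.3²)) = 1.329808·exp(-174.22222) = 2.88429e-76
Unnormalised posteriors:
  w_1·p_1 = 0.27 × 0.00514093 = 0.00138805
  w_2·p_2 = 0.24 × 0.0147728 = 0.00354548
  w_3·p_3 = 0.22 × 0.806569 = 0.177445
  w_4·p_4 = 0.27 × 2.88429e-76 = 7.78759e-77
Marginal: 0.00138805 + 0.00354548 + 0.177445 + 7.78759e-77 = 0.182379
So the posterior for Population 1 is 0.00138805 / 0.182379 ≈ 0.008.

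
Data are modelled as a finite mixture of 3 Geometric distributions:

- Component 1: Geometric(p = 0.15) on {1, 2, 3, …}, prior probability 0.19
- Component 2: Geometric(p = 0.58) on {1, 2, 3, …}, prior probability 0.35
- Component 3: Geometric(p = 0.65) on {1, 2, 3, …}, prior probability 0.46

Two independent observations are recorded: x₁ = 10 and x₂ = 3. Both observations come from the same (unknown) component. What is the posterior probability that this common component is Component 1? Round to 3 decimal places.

0.986

Posterior ∝ prior × likelihood, so P(k | x) ∝ P(Z=k) f_k(x); normalise over all components.
Since both observations come from the same component, the likelihood for component k is f_k(x₁)·f_k(x₂).
  p_1 = [0.0347425] × [0.108375] = 0.00376522
  p_2 = [0.000235869] × [0.102312] = 2.41323e-05
  p_3 = [5.12302e-05] × [0.079625] = 4.0792e-06
Weight by the priors:
  P(Z=1)·p_1 = 0.19 × 0.00376522 = 0.000715392
  P(Z=2)·p_2 = 0.35 × 2.41323e-05 = 8.44629e-06
  P(Z=3)·p_3 = 0.46 × 4.0792e-06 = 1.87643e-06
Normaliser: 0.000715392 + 8.44629e-06 + 1.87643e-06 = 0.000725715
P(Component 1 | x₁,x₂) ≈ 0.986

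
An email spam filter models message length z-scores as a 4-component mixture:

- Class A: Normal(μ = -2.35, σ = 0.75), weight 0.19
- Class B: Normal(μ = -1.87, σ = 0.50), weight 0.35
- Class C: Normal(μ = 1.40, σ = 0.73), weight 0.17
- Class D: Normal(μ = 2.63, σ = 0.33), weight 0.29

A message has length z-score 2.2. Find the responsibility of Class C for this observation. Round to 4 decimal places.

P(component k | x) = π_k·f_k(x) / marginal(x), where marginal(x) = Σ_j π_j·f_j(x).
Normal densities:
  L_A = 5.41833e-09
  L_B = 3.26476e-15
  L_C = 0.299777
  L_D = 0.517255
Prior × likelihood for each component:
  π_A·L_A = 0.19 × 5.41833e-09 = 1.02948e-09
  π_B·L_B = 0.35 × 3.26476e-15 = 1.14266e-15
  π_C·L_C = 0.17 × 0.299777 = 0.0509621
  π_D·L_D = 0.29 × 0.517255 = 0.150004
Marginal: 1.02948e-09 + 1.14266e-15 + 0.0509621 + 0.150004 = 0.200966
So the posterior for Class C is 0.0509621 / 0.200966 ≈ 0.2536.

0.2536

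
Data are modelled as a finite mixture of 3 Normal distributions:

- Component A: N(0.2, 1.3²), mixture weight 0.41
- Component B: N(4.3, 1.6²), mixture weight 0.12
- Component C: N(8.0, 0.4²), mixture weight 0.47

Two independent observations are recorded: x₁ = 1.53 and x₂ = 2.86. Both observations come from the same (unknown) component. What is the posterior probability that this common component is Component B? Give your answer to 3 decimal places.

P(component k | x) = π_k·f_k(x) / marginal(x), where marginal(x) = Σ_j π_j·f_j(x).
Since both observations come from the same component, the likelihood for component k is f_k(x₁)·f_k(x₂).
  L_A = [0.181837] × [0.0378291] = 0.00687873
  L_B = [0.0557122] × [0.166303] = 0.00926513
  L_C = [1.53632e-57] × [1.38981e-36] = 2.13519e-93
Unnormalised posteriors:
  π_A·L_A = 0.41 × 0.00687873 = 0.00282028
  π_B·L_B = 0.12 × 0.00926513 = 0.00111182
  π_C·L_C = 0.47 × 2.13519e-93 = 1.00354e-93
Normaliser: 0.00282028 + 0.00111182 + 1.00354e-93 = 0.00393209
P(Component B | x₁, x₂) = 0.00111182 / 0.00393209 ≈ 0.283

0.283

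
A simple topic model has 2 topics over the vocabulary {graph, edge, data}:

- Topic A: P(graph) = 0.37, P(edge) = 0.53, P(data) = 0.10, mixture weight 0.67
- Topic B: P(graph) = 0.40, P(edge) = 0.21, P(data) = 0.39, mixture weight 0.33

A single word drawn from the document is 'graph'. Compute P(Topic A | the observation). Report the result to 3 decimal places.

0.653

Posterior ∝ prior × likelihood, so P(k | x) ∝ w_k f_k(x); normalise over all components.
Evaluate each component's likelihood at the observed value:
  L_A = P(graph | comp) = 0.37
  L_B = P(graph | comp) = 0.40
Prior × likelihood for each component:
  w_A·L_A = 0.67 × 0.37 = 0.2479
  w_B·L_B = 0.33 × 0.4 = 0.132
Marginal: 0.2479 + 0.132 = 0.3799
P(Topic A | the observation) ≈ 0.653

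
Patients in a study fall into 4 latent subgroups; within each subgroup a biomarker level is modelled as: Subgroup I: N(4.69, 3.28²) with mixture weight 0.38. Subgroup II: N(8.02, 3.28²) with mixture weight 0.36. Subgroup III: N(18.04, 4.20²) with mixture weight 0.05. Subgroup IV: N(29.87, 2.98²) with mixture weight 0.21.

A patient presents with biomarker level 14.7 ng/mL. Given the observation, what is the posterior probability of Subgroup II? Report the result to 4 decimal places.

Posterior ∝ prior × likelihood, so P(k | x) ∝ P(Z=k) f_k(x); normalise over all components.
Evaluate each component's likelihood at the observed value:
  f_I = 0.00115505
  f_II = 0.015289
  f_III = 0.0692367
  f_IV = 3.15854e-07
Multiply by the mixture weights:
  P(Z=I)·f_I = 0.38 × 0.00115505 = 0.000438918
  P(Z=II)·f_II = 0.36 × 0.015289 = 0.00550404
  P(Z=III)·f_III = 0.05 × 0.0692367 = 0.00346183
  P(Z=IV)·f_IV = 0.21 × 3.15854e-07 = 6.63293e-08
Normaliser: 0.000438918 + 0.00550404 + 0.00346183 + 6.63293e-08 = 0.00940486
P(Subgroup II | the observation) = 0.00550404 / 0.00940486 ≈ 0.5852

0.5852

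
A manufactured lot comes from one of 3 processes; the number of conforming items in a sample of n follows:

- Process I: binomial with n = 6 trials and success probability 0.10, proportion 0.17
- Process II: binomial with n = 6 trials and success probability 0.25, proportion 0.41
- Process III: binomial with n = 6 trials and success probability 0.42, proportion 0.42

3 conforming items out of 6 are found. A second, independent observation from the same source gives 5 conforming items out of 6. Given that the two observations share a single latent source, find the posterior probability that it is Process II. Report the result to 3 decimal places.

0.041

Apply Bayes' rule: the posterior for each component is proportional to its prior times its likelihood at x.
Since both observations come from the same component, the likelihood for component k is f_k(x₁)·f_k(x₂).
  L_I = [C(6,3)·0.10^3·0.90^3 = 20·0.001·0.729 = 0.01458] × [5.4e-05] = 7.8732e-07
  L_II = [C(6,3)·0.25^3·0.75^3 = 20·0.015625·0.421875 = 0.131836] × [0.00439453] = 0.000579357
  L_III = [C(6,3)·0.42^3·0.58^3 = 20·0.074088·0.195112 = 0.289109] × [0.0454805] = 0.0131488
Prior × likelihood for each component:
  π_I·L_I = 0.17 × 7.8732e-07 = 1.33844e-07
  π_II·L_II = 0.41 × 0.000579357 = 0.000237536
  π_III·L_III = 0.42 × 0.0131488 = 0.00552251
Denominator: 1.33844e-07 + 0.000237536 + 0.00552251 = 0.00576018
P(Process II | x₁,x₂) ≈ 0.041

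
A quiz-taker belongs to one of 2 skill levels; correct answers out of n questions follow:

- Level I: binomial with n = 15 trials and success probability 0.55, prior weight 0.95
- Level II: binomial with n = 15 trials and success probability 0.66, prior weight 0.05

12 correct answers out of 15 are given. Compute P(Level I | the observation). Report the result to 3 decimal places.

By Bayes' theorem, P(k | x) = w_k f_k(x) / Σ_j w_j f_j(x).
Binomial probabilities:
  L_I = C(15,12)·0.55^12·0.45^3 = 455·0.000766218·0.091125 = 0.0317688
  L_II = C(15,12)·0.66^12·0.34^3 = 455·0.00683168·0.039304 = 0.122173
Prior × likelihood for each component:
  w_I·L_I = 0.95 × 0.0317688 = 0.0301804
  w_II·L_II = 0.05 × 0.122173 = 0.00610865
Marginal: 0.0301804 + 0.00610865 = 0.036289
P(Level I | x) = 0.0301804 / 0.036289 ≈ 0.832

0.832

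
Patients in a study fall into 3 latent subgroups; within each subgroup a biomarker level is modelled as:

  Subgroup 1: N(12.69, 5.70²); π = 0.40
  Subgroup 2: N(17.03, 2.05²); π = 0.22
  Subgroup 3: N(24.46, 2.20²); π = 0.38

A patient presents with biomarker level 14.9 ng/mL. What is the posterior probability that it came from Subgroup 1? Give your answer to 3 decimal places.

0.510

The responsibility of component k is π_k f_k(x) divided by Σ_j π_j f_j(x).
Evaluate each component's likelihood at the observed value:
  L_1 = 0.0649221
  L_2 = 0.113431
  L_3 = 1.43913e-05
Unnormalised posteriors:
  π_1·L_1 = 0.40 × 0.0649221 = 0.0259688
  π_2·L_2 = 0.22 × 0.113431 = 0.0249547
  π_3·L_3 = 0.38 × 1.43913e-05 = 5.46871e-06
Denominator: 0.0259688 + 0.0249547 + 5.46871e-06 = 0.050929
P(Subgroup 1 | 14.9 ng/mL) = 0.0259688 / 0.050929 ≈ 0.510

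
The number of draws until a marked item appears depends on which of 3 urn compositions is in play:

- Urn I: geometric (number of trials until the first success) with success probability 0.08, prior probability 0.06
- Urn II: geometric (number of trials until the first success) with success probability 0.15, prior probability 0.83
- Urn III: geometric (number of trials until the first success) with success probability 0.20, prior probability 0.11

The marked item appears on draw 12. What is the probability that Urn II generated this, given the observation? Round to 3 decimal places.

0.845

Posterior ∝ prior × likelihood, so P(k | x) ∝ π_k f_k(x); normalise over all components.
Evaluate each component's likelihood at the observed value:
  p_I = 0.08·(1−0.08)^11 = 0.08·0.399637 = 0.031971
  p_II = 0.15·(1−0.15)^11 = 0.15·0.167343 = 0.0251015
  p_III = 0.20·(1−0.20)^11 = 0.20·0.0858993 = 0.0171799
Multiply by the mixture weights:
  π_I·p_I = 0.06 × 0.031971 = 0.00191826
  π_II·p_II = 0.83 × 0.0251015 = 0.0208342
  π_III·p_III = 0.11 × 0.0171799 = 0.00188979
Evidence: 0.00191826 + 0.0208342 + 0.00188979 = 0.0246423
P(Urn II | 12) = 0.0208342 / 0.0246423 ≈ 0.845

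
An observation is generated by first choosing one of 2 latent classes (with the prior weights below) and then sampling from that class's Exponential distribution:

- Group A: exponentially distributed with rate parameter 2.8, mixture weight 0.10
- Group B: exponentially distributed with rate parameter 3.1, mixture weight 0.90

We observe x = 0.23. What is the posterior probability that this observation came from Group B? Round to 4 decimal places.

By Bayes' theorem, P(k | x) = w_k f_k(x) / Σ_j w_j f_j(x).
Evaluate each component's likelihood at the observed value:
  L_A = 1.47052
  L_B = 1.51953
Unnormalised posteriors:
  w_A·L_A = 0.10 × 1.47052 = 0.147052
  w_B·L_B = 0.90 × 1.51953 = 1.36758
Marginal: 0.147052 + 1.36758 = 1.51463
Responsibility of Group B: 1.36758 / 1.51463 ≈ 0.9029

0.9029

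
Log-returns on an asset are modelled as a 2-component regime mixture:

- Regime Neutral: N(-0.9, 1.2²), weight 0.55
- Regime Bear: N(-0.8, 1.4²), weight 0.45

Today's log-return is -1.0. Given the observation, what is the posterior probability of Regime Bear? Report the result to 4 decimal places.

Apply Bayes' rule: the posterior for each component is proportional to its prior times its likelihood at x.
Evaluate each component's likelihood at the observed value:
  L_Neutral = (1/(1.2·√(2π)))·exp(−(-1.0−-0.9)²/(2·1.2²)) = 0.332452·exp(-0.00347) = 0.3313
  L_Bear = (1/(1.4·√(2π)))·exp(−(-1.0−-0.8)²/(2·1.4²)) = 0.284959·exp(-0.01020) = 0.282066
Prior × likelihood for each component:
  π_Neutral·L_Neutral = 0.55 × 0.3313 = 0.182215
  π_Bear·L_Bear = 0.45 × 0.282066 = 0.12693
Marginal: 0.182215 + 0.12693 = 0.309144
P(Regime Bear | the observation) = 0.12693 / 0.309144 ≈ 0.4106

0.4106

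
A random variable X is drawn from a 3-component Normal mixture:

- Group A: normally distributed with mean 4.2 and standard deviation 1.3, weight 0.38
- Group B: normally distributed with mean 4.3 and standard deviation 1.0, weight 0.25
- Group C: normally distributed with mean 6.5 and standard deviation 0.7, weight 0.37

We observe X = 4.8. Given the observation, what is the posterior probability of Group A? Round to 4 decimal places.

By Bayes' theorem, P(k | x) = π_k f_k(x) / Σ_j π_j f_j(x).
Normal densities:
  f_A = 0.275874
  f_B = 0.352065
  f_C = 0.0298598
Weight by the priors:
  π_A·f_A = 0.38 × 0.275874 = 0.104832
  π_B·f_B = 0.25 × 0.352065 = 0.0880163
  π_C·f_C = 0.37 × 0.0298598 = 0.0110481
Evidence: 0.104832 + 0.0880163 + 0.0110481 = 0.203897
So the posterior for Group A is 0.104832 / 0.203897 ≈ 0.5141.

0.5141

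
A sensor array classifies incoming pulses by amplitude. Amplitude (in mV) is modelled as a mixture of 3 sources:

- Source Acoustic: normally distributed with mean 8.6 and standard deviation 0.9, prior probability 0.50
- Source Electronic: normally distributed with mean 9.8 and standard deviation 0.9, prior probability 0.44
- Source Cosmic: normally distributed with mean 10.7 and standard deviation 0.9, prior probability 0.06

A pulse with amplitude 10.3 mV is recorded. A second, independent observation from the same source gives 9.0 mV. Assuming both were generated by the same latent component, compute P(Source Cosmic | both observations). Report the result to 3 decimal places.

P(component k | x) = w_k·f_k(x) / marginal(x), where marginal(x) = Σ_j w_j·f_j(x).
Since both observations come from the same component, the likelihood for component k is f_k(x₁)·f_k(x₂).
  f_Acoustic = [0.0744574] × [0.401582] = 0.0299007
  f_Electronic = [0.37988] × [0.298603] = 0.113433
  f_Cosmic = [0.401582] × [0.0744574] = 0.0299007
Multiply by the mixture weights:
  w_Acoustic·f_Acoustic = 0.50 × 0.0299007 = 0.0149504
  w_Electronic·f_Electronic = 0.44 × 0.113433 = 0.0499107
  w_Cosmic·f_Cosmic = 0.06 × 0.0299007 = 0.00179404
Sum: 0.0149504 + 0.0499107 + 0.00179404 = 0.0666551
Responsibility of Source Cosmic: 0.00179404 / 0.0666551 ≈ 0.027

0.027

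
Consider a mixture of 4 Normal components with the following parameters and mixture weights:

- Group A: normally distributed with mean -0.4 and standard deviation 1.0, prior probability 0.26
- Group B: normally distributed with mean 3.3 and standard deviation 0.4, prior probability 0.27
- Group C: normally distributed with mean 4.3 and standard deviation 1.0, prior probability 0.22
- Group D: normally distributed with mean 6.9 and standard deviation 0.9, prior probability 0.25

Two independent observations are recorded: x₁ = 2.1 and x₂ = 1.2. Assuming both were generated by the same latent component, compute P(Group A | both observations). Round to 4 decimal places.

P(component k | x) = π_k·f_k(x) / marginal(x), where marginal(x) = Σ_j π_j·f_j(x).
Since both observations come from the same component, the likelihood for component k is f_k(x₁)·f_k(x₂).
  p_A = [(1/(1.0·√(2π)))·exp(−(2.1−-0.4)²/(2·1.0²)) = 0.398942·exp(-3.12500) = 0.0175283] × [0.110921] = 0.00194425
  p_B = [(1/(0.4·√(2π)))·exp(−(2.1−3.3)²/(2·0.4²)) = 0.997356·exp(-4.50000) = 0.0110796] × [1.03212e-06] = 1.14355e-08
  p_C = [(1/(1.0·√(2π)))·exp(−(2.1−4.3)²/(2·1.0²)) = 0.398942·exp(-2.42000) = 0.0354746] × [0.00326682] = 0.000115889
  p_D = [(1/(0.9·√(2π)))·exp(−(2.1−6.9)²/(2·0.9²)) = 0.443269·exp(-14.22222) = 2.95145e-07] × [8.64272e-10] = 2.55085e-16
Prior × likelihood for each component:
  π_A·p_A = 0.26 × 0.00194425 = 0.000505506
  π_B·p_B = 0.27 × 1.14355e-08 = 3.08758e-09
  π_C·p_C = 0.22 × 0.000115889 = 2.54956e-05
  π_D·p_D = 0.25 × 2.55085e-16 = 6.37713e-17
Marginal: 0.000505506 + 3.08758e-09 + 2.54956e-05 + 6.37713e-17 = 0.000531005
Responsibility of Group A: 0.000505506 / 0.000531005 ≈ 0.9520

0.9520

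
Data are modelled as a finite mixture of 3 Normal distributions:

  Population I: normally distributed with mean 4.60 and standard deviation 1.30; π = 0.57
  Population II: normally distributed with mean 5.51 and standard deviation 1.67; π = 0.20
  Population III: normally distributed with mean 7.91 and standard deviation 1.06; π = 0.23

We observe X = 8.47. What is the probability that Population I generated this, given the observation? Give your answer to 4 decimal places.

Apply Bayes' rule: the posterior for each component is proportional to its prior times its likelihood at x.
Normal densities:
  f_I = 0.00365252
  f_II = 0.0496597
  f_III = 0.327339
Prior × likelihood for each component:
  π_I·f_I = 0.57 × 0.00365252 = 0.00208194
  π_II·f_II = 0.20 × 0.0496597 = 0.00993195
  π_III·f_III = 0.23 × 0.327339 = 0.075288
Sum: 0.00208194 + 0.00993195 + 0.075288 = 0.0873019
P(Population I | the observation) = 0.00208194 / 0.0873019 ≈ 0.0238

0.0238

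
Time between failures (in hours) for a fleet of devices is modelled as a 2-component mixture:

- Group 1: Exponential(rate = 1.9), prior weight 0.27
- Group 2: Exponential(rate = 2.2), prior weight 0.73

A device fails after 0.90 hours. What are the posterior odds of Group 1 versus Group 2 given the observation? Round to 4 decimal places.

Posterior odds = (P(Z=i) f_i(x)) / (P(Z=j) f_j(x)); the normalising sum cancels.
Evaluate each component's likelihood at the observed value:
  p_1 = 0.343645
  p_2 = 0.303752
Odds = (0.27/0.73) × (0.343645/0.303752) = 0.369863 × 1.13133 ≈ 0.4184

0.4184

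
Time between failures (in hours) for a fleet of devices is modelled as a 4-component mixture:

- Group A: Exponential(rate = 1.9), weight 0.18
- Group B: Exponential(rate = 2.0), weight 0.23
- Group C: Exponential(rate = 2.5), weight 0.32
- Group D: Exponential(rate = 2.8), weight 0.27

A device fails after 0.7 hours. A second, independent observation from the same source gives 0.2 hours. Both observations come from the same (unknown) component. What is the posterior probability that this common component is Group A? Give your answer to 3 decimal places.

0.181

By Bayes' theorem, P(k | x) = P(Z=k) f_k(x) / Σ_j P(Z=j) f_j(x).
Since both observations come from the same component, the likelihood for component k is f_k(x₁)·f_k(x₂).
  f_A = [1.9·e^(−1.9·0.7) = 1.9·e^(−1.3300) = 0.502507] × [1.29934] = 0.652926
  f_B = [2.0·e^(−2.0·0.7) = 2.0·e^(−1.4000) = 0.493194] × [1.34064] = 0.661196
  f_C = [2.5·e^(−2.5·0.7) = 2.5·e^(−1.7500) = 0.434435] × [1.51633] = 0.658745
  f_D = [2.8·e^(−2.8·0.7) = 2.8·e^(−1.9600) = 0.394404] × [1.59939] = 0.630803
Weight by the priors:
  P(Z=A)·f_A = 0.18 × 0.652926 = 0.117527
  P(Z=B)·f_B = 0.23 × 0.661196 = 0.152075
  P(Z=C)·f_C = 0.32 × 0.658745 = 0.210798
  P(Z=D)·f_D = 0.27 × 0.630803 = 0.170317
Evidence: 0.117527 + 0.152075 + 0.210798 + 0.170317 = 0.650717
Responsibility of Group A: 0.117527 / 0.650717 ≈ 0.181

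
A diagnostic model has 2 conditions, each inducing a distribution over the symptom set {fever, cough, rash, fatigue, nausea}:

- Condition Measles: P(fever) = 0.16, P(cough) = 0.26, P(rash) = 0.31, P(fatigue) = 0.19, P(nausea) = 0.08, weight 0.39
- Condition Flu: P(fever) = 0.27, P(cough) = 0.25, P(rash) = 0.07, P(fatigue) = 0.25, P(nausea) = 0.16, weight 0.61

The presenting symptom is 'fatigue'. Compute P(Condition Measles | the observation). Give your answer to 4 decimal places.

Posterior ∝ prior × likelihood, so P(k | x) ∝ π_k f_k(x); normalise over all components.
Evaluate each component's likelihood at the observed value:
  p_Measles = 0.19
  p_Flu = 0.25
Unnormalised posteriors:
  π_Measles·p_Measles = 0.39 × 0.19 = 0.0741
  π_Flu·p_Flu = 0.61 × 0.25 = 0.1525
Evidence: 0.0741 + 0.1525 = 0.2266
P(Condition Measles | 'fatigue') = 0.0741 / 0.2266 ≈ 0.3270

0.3270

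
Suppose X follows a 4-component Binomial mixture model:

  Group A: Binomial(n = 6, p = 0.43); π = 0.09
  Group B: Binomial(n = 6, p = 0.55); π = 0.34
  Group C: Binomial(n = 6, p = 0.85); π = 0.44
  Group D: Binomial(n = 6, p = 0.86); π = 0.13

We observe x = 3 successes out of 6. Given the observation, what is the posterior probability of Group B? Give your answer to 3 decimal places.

0.677

By Bayes' theorem, P(k | x) = π_k f_k(x) / Σ_j π_j f_j(x).
Evaluate each component's likelihood at the observed value:
  L_A = C(6,3)·0.43^3·0.57^3 = 20·0.079507·0.185193 = 0.294483
  L_B = C(6,3)·0.55^3·0.45^3 = 20·0.166375·0.091125 = 0.303218
  L_C = C(6,3)·0.85^3·0.15^3 = 20·0.614125·0.003375 = 0.0414534
  L_D = C(6,3)·0.86^3·0.14^3 = 20·0.636056·0.002744 = 0.0349068
Multiply by the mixture weights:
  π_A·L_A = 0.09 × 0.294483 = 0.0265035
  π_B·L_B = 0.34 × 0.303218 = 0.103094
  π_C·L_C = 0.44 × 0.0414534 = 0.0182395
  π_D·L_D = 0.13 × 0.0349068 = 0.00453788
Sum: 0.0265035 + 0.103094 + 0.0182395 + 0.00453788 = 0.152375
P(Group B | the observation) = 0.103094 / 0.152375 ≈ 0.677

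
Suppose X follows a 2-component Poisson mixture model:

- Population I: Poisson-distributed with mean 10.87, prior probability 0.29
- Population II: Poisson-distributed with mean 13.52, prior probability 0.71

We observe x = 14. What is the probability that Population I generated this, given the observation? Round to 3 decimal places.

Posterior ∝ prior × likelihood, so P(k | x) ∝ π_k f_k(x); normalise over all components.
Component likelihoods at x = 14:
  L_I = e^(−10.87)·10.87^14/14! = 0.0701494
  L_II = e^(−13.52)·13.52^14/14! = 0.1051
Unnormalised posteriors:
  π_I·L_I = 0.29 × 0.0701494 = 0.0203433
  π_II·L_II = 0.71 × 0.1051 = 0.0746212
Marginal: 0.0203433 + 0.0746212 = 0.0949645
Responsibility of Population I: 0.0203433 / 0.0949645 ≈ 0.214

0.214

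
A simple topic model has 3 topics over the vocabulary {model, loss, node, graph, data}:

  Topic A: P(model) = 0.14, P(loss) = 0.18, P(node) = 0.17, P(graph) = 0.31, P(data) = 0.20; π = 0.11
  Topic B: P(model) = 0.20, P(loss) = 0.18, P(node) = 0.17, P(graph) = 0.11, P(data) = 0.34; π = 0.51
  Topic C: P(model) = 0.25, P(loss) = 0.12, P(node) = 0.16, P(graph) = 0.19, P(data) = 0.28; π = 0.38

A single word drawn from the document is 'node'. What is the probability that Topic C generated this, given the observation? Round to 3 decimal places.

0.366

P(component k | x) = P(Z=k)·f_k(x) / marginal(x), where marginal(x) = Σ_j P(Z=j)·f_j(x).
Component likelihoods at x = 'node':
  f_A = P(node | comp) = 0.17
  f_B = P(node | comp) = 0.17
  f_C = P(node | comp) = 0.16
Multiply by the mixture weights:
  P(Z=A)·f_A = 0.11 × 0.17 = 0.0187
  P(Z=B)·f_B = 0.51 × 0.17 = 0.0867
  P(Z=C)·f_C = 0.38 × 0.16 = 0.0608
Normaliser: 0.0187 + 0.0867 + 0.0608 = 0.1662
P(Topic C | data) ≈ 0.366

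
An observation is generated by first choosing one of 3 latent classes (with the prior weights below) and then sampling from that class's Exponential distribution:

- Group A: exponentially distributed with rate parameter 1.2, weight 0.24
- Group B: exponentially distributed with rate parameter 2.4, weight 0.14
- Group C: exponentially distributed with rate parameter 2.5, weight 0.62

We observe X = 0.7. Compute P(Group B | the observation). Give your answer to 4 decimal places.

P(component k | x) = π_k·f_k(x) / marginal(x), where marginal(x) = Σ_j π_j·f_j(x).
Evaluate each component's likelihood at the observed value:
  p_A = 0.518053
  p_B = 0.447298
  p_C = 0.434435
Multiply by the mixture weights:
  π_A·p_A = 0.24 × 0.518053 = 0.124333
  π_B·p_B = 0.14 × 0.447298 = 0.0626217
  π_C·p_C = 0.62 × 0.434435 = 0.26935
Normaliser: 0.124333 + 0.0626217 + 0.26935 = 0.456304
Responsibility of Group B: 0.0626217 / 0.456304 ≈ 0.1372

0.1372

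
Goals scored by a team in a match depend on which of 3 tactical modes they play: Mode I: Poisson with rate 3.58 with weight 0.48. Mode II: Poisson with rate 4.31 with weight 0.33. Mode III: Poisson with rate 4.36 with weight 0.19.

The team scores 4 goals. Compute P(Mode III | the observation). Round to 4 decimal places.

Apply Bayes' rule: the posterior for each component is proportional to its prior times its likelihood at x.
Component likelihoods at x = 4 goals:
  p_I = 0.190786
  p_II = 0.193147
  p_III = 0.192403
Unnormalised posteriors:
  P(Z=I)·p_I = 0.48 × 0.190786 = 0.0915773
  P(Z=II)·p_II = 0.33 × 0.193147 = 0.0637386
  P(Z=III)·p_III = 0.19 × 0.192403 = 0.0365565
Evidence: 0.0915773 + 0.0637386 + 0.0365565 = 0.191872
P(Mode III | data) ≈ 0.1905

0.1905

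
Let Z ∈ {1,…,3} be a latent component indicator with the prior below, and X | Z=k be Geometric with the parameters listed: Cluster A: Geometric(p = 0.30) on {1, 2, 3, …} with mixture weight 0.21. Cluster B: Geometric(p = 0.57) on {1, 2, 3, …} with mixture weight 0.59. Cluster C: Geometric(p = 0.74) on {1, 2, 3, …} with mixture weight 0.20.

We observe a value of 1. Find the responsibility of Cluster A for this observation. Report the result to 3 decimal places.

0.115

By Bayes' theorem, P(k | x) = π_k f_k(x) / Σ_j π_j f_j(x).
Geometric probabilities:
  f_A = 0.30·(1−0.30)^0 = 0.30·1 = 0.3
  f_B = 0.57·(1−0.57)^0 = 0.57·1 = 0.57
  f_C = 0.74·(1−0.74)^0 = 0.74·1 = 0.74
Unnormalised posteriors:
  π_A·f_A = 0.21 × 0.3 = 0.063
  π_B·f_B = 0.59 × 0.57 = 0.3363
  π_C·f_C = 0.20 × 0.74 = 0.148
Normaliser: 0.063 + 0.3363 + 0.148 = 0.5473
P(Cluster A | the observation) ≈ 0.115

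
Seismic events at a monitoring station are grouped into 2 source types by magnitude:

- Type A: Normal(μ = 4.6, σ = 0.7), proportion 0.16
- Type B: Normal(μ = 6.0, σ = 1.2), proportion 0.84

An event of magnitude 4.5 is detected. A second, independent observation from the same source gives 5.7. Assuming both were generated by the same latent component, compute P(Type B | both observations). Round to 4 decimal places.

By Bayes' theorem, P(k | x) = π_k f_k(x) / Σ_j π_j f_j(x).
Since both observations come from the same component, the likelihood for component k is f_k(x₁)·f_k(x₂).
  L_A = [(1/(0.7·√(2π)))·exp(−(4.5−4.6)²/(2·0.7²)) = 0.569918·exp(-0.01020) = 0.564132] × [0.165803] = 0.0935345
  L_B = [(1/(1.2·√(2π)))·exp(−(4.5−6.0)²/(2·1.2²)) = 0.332452·exp(-0.78125) = 0.152208] × [0.322223] = 0.0490448
Prior × likelihood for each component:
  π_A·L_A = 0.16 × 0.0935345 = 0.0149655
  π_B·L_B = 0.84 × 0.0490448 = 0.0411977
Marginal: 0.0149655 + 0.0411977 = 0.0561632
Responsibility of Type B: 0.0411977 / 0.0561632 ≈ 0.7335

0.7335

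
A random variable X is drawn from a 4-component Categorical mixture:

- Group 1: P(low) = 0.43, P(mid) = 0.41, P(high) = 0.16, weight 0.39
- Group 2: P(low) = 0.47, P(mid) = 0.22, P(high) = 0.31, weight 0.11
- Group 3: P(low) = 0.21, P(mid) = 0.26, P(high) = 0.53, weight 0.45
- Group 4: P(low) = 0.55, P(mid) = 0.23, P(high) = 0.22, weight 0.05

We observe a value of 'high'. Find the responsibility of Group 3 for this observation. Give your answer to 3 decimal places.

0.689

The responsibility of component k is π_k f_k(x) divided by Σ_j π_j f_j(x).
Component likelihoods at x = 'high':
  f_1 = P(high | comp) = 0.16
  f_2 = P(high | comp) = 0.31
  f_3 = P(high | comp) = 0.53
  f_4 = P(high | comp) = 0.22
Unnormalised posteriors:
  π_1·f_1 = 0.39 × 0.16 = 0.0624
  π_2·f_2 = 0.11 × 0.31 = 0.0341
  π_3·f_3 = 0.45 × 0.53 = 0.2385
  π_4·f_4 = 0.05 × 0.22 = 0.011
Marginal: 0.0624 + 0.0341 + 0.2385 + 0.011 = 0.346
So the posterior for Group 3 is 0.2385 / 0.346 ≈ 0.689.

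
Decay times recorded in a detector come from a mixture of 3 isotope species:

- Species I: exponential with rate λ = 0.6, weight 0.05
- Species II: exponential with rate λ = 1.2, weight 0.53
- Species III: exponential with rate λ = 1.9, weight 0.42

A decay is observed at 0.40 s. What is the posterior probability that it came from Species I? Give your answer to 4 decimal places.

P(component k | x) = π_k·f_k(x) / marginal(x), where marginal(x) = Σ_j π_j·f_j(x).
Exponential densities:
  f_I = 0.6·e^(−0.6·0.40) = 0.6·e^(−0.2400) = 0.471977
  f_II = 1.2·e^(−1.2·0.40) = 1.2·e^(−0.4800) = 0.74254
  f_III = 1.9·e^(−1.9·0.40) = 1.9·e^(−0.7600) = 0.888566
Multiply by the mixture weights:
  π_I·f_I = 0.05 × 0.471977 = 0.0235988
  π_II·f_II = 0.53 × 0.74254 = 0.393546
  π_III·f_III = 0.42 × 0.888566 = 0.373198
Sum: 0.0235988 + 0.393546 + 0.373198 = 0.790343
P(Species I | the observation) ≈ 0.0299

0.0299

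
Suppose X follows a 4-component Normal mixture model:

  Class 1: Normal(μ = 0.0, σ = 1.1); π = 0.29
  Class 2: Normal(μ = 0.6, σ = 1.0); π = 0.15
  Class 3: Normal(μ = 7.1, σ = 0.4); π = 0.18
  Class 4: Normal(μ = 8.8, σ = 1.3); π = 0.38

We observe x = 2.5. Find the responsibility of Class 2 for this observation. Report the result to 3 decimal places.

By Bayes' theorem, P(k | x) = P(Z=k) f_k(x) / Σ_j P(Z=j) f_j(x).
Evaluate each component's likelihood at the observed value:
  L_1 = (1/(1.1·√(2π)))·exp(−(2.5−0.0)²/(2·1.1²)) = 0.362675·exp(-2.58264) = 0.0274087
  L_2 = (1/(1.0·√(2π)))·exp(−(2.5−0.6)²/(2·1.0²)) = 0.398942·exp(-1.80500) = 0.0656158
  L_3 = (1/(0.4·√(2π)))·exp(−(2.5−7.1)²/(2·0.4²)) = 0.997356·exp(-66.12500) = 1.91041e-29
  L_4 = (1/(1.3·√(2π)))·exp(−(2.5−8.8)²/(2·1.3²)) = 0.306879·exp(-11.74260) = 2.43904e-06
Prior × likelihood for each component:
  P(Z=1)·L_1 = 0.29 × 0.0274087 = 0.00794853
  P(Z=2)·L_2 = 0.15 × 0.0656158 = 0.00984237
  P(Z=3)·L_3 = 0.18 × 1.91041e-29 = 3.43874e-30
  P(Z=4)·L_4 = 0.38 × 2.43904e-06 = 9.26835e-07
Marginal: 0.00794853 + 0.00984237 + 3.43874e-30 + 9.26835e-07 = 0.0177918
So the posterior for Class 2 is 0.00984237 / 0.0177918 ≈ 0.553.

0.553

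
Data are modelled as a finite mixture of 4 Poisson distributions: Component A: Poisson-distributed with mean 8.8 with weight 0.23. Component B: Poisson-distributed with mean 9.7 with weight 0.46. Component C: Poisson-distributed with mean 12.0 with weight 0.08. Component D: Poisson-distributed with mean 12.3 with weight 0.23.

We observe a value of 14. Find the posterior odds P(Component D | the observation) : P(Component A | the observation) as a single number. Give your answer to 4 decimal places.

3.2801

Posterior odds = (w_i f_i(x)) / (w_j f_j(x)); the normalising sum cancels.
Poisson probabilities:
  f_A = e^(−8.8)·8.8^14/14! = 0.0288774
  f_B = e^(−9.7)·9.7^14/14! = 0.0458923
  f_C = e^(−12.0)·12.0^14/14! = 0.0904889
  f_D = e^(−12.3)·12.3^14/14! = 0.0947199
Odds = (0.23/0.23) × (0.0947199/0.0288774) = 1 × 3.28007 ≈ 3.2801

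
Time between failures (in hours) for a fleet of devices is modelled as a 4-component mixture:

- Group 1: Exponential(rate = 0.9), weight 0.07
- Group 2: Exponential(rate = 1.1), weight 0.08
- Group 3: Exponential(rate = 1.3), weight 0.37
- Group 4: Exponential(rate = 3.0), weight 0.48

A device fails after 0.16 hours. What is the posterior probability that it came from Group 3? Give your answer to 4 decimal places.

P(component k | x) = π_k·f_k(x) / marginal(x), where marginal(x) = Σ_j π_j·f_j(x).
Evaluate each component's likelihood at the observed value:
  L_1 = 0.9·e^(−0.9·0.16) = 0.9·e^(−0.1440) = 0.779299
  L_2 = 1.1·e^(−1.1·0.16) = 1.1·e^(−0.1760) = 0.92248
  L_3 = 1.3·e^(−1.3·0.16) = 1.3·e^(−0.2080) = 1.05587
  L_4 = 3.0·e^(−3.0·0.16) = 3.0·e^(−0.4800) = 1.85635
Prior × likelihood for each component:
  π_1·L_1 = 0.07 × 0.779299 = 0.0545509
  π_2·L_2 = 0.08 × 0.92248 = 0.0737984
  π_3·L_3 = 0.37 × 1.05587 = 0.390672
  π_4·L_4 = 0.48 × 1.85635 = 0.891048
Marginal: 0.0545509 + 0.0737984 + 0.390672 + 0.891048 = 1.41007
Responsibility of Group 3: 0.390672 / 1.41007 ≈ 0.2771

0.2771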